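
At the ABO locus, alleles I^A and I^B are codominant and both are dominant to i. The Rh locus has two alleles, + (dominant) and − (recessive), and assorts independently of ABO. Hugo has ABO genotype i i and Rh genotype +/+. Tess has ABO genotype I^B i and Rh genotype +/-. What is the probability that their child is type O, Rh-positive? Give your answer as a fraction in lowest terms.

ABO cross i i × I^B i → offspring phenotypes: 1/2 O, 1/2 B.
Rh cross +/+ × +/- → 1 Rh+.
Independent loci: P(type O, Rh-positive) = 1/2 × 1 = 1/2.

1/2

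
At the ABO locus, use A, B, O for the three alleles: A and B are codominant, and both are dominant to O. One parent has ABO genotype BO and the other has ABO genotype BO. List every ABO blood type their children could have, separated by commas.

O, B

Gametes from BO × BO give offspring ABO genotypes BB, BO, OO, i.e. phenotypes O, B.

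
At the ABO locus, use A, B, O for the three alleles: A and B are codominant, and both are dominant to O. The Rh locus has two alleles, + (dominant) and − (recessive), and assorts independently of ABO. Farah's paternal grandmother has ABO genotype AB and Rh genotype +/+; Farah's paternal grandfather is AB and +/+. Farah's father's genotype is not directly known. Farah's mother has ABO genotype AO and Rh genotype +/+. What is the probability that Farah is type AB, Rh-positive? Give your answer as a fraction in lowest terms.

Farah's father's ABO genotype from AB × AB: 1/4 AA, 1/2 AB, 1/4 BB.
Crossing each possibility with the mother AO and summing P(type AB): 1/4·0 + 1/2·1/4 + 1/4·1/2 = 1/4.
Similarly for Rh via the father's Rh distribution: P(Rh+) = 1.
Independent loci: 1/4 × 1 = 1/4.

1/4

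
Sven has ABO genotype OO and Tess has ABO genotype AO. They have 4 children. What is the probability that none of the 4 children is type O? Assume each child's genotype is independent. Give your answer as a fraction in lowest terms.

1/16

ABO cross OO × AO → 1/2 O, 1/2 A.
So P(type O) = 1/2 per child.
P(not type O) = 1/2 for one child; (1/2)^4 = 1/16.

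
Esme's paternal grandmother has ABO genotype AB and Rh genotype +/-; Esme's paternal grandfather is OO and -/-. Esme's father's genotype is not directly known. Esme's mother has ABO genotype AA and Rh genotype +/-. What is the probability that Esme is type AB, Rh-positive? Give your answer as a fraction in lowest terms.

5/32

Esme's father's ABO genotype from AB × OO: 1/2 AO, 1/2 BO.
Crossing each possibility with the mother AA and summing P(type AB): 1/2·0 + 1/2·1/2 = 1/4.
Similarly for Rh via the father's Rh distribution: P(Rh+) = 5/8.
Independent loci: 1/4 × 5/8 = 5/32.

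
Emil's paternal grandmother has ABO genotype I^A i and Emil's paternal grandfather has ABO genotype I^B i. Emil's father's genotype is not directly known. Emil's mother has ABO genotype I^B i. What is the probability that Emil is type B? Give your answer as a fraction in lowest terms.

Emil's father's ABO genotype from I^A i × I^B i: 1/4 I^A I^B, 1/4 I^A i, 1/4 I^B i, 1/4 i i.
Crossing each possibility with the mother I^B i and summing P(type B): 1/4·1/2 + 1/4·1/4 + 1/4·3/4 + 1/4·1/2 = 1/2.

1/2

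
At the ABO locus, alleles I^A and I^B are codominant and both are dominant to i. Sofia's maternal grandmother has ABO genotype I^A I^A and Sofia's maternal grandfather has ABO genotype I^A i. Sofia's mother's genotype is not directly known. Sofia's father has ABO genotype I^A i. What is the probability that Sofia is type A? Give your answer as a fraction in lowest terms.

Sofia's mother's ABO genotype from I^A I^A × I^A i: 1/2 I^A I^A, 1/2 I^A i.
Crossing each possibility with the father I^A i and summing P(type A): 1/2·1 + 1/2·3/4 = 7/8.

7/8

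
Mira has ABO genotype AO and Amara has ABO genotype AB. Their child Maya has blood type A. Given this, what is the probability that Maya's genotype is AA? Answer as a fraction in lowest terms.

1/2

Cross AO × AB → 1/4 AA, 1/4 AB, 1/4 AO, 1/4 BO.
Type-A genotypes among offspring: AA (1/4), AO (1/4); total 1/2.
P(AA | type A) = (1/4) / (1/2) = 1/2.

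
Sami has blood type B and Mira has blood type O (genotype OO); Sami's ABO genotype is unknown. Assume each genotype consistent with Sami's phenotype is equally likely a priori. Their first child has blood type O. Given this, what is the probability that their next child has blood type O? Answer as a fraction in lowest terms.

1/2

Possible genotypes: Sami ∈ {BB, BO}; Mira ∈ {OO}.
Weight each parental genotype pair by prior × P(type-O child):
  BO × OO: posterior weight 1; P(next child type O) = 1/2.
Weighted sum = 1/2.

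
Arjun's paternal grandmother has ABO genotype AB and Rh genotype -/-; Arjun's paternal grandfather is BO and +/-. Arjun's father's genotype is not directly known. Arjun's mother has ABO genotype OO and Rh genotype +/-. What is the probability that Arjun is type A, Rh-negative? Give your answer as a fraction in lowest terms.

Arjun's father's ABO genotype from AB × BO: 1/4 AB, 1/4 AO, 1/4 BB, 1/4 BO.
Crossing each possibility with the mother OO and summing P(type A): 1/4·1/2 + 1/4·1/2 + 1/4·0 + 1/4·0 = 1/4.
Similarly for Rh via the father's Rh distribution: P(Rh-) = 3/8.
Independent loci: 1/4 × 3/8 = 3/32.

3/32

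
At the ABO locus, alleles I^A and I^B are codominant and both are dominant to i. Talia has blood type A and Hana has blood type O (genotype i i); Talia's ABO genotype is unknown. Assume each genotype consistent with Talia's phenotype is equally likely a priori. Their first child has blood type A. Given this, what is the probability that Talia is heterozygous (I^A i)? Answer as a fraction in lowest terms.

1/3

Possible genotypes: Talia ∈ {I^A I^A, I^A i}; Hana ∈ {i i}.
Weight each parental genotype pair by prior × P(type-A child):
  I^A I^A × i i: posterior weight 2/3.
  I^A i × i i: posterior weight 1/3.
Sum the posterior weight over pairs where Talia is I^A i: 1/3.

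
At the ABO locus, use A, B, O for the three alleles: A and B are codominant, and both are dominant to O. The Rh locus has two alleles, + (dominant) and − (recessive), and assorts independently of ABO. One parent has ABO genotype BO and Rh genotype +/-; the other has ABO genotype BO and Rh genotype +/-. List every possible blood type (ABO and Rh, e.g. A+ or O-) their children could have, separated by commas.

Gametes from BO × BO give offspring ABO genotypes BB, BO, OO, i.e. phenotypes O, B.
Rh cross +/- × +/- → phenotypes Rh+, Rh-.
Combining independently: O+, O-, B+, B-.

O+, O-, B+, B-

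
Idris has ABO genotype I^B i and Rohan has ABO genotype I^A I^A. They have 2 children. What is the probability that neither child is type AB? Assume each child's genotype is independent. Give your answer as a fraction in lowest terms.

ABO cross I^B i × I^A I^A → 1/2 A, 1/2 AB.
So P(type AB) = 1/2 per child.
P(not type AB) = 1/2 for one child; (1/2)^2 = 1/4.

1/4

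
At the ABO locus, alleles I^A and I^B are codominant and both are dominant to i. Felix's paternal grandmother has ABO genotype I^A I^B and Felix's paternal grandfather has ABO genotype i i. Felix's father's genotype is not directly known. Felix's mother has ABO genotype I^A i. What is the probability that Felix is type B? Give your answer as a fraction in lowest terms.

1/8

Felix's father's ABO genotype from I^A I^B × i i: 1/2 I^A i, 1/2 I^B i.
Crossing each possibility with the mother I^A i and summing P(type B): 1/2·0 + 1/2·1/4 = 1/8.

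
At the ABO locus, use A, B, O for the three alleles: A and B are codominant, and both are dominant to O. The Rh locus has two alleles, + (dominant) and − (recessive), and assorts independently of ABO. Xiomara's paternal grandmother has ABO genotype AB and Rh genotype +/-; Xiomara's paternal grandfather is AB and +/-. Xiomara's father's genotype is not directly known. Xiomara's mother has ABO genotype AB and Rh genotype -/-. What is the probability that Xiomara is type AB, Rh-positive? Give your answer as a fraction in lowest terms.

Xiomara's father's ABO genotype from AB × AB: 1/4 AA, 1/2 AB, 1/4 BB.
Crossing each possibility with the mother AB and summing P(type AB): 1/4·1/2 + 1/2·1/2 + 1/4·1/2 = 1/2.
Similarly for Rh via the father's Rh distribution: P(Rh+) = 1/2.
Independent loci: 1/2 × 1/2 = 1/4.

1/4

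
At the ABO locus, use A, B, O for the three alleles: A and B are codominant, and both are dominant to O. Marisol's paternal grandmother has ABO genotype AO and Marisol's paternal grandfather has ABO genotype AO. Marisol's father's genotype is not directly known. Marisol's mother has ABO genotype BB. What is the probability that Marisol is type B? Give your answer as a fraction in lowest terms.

Marisol's father's ABO genotype from AO × AO: 1/4 AA, 1/2 AO, 1/4 OO.
Crossing each possibility with the mother BB and summing P(type B): 1/4·0 + 1/2·1/2 + 1/4·1 = 1/2.

1/2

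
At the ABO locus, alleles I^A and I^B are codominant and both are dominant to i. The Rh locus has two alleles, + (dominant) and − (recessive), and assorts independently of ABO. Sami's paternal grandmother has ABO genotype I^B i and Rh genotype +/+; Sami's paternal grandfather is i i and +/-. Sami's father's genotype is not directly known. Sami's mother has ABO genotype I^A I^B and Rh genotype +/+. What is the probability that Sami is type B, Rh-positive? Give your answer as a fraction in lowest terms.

Sami's father's ABO genotype from I^B i × i i: 1/2 I^B i, 1/2 i i.
Crossing each possibility with the mother I^A I^B and summing P(type B): 1/2·1/2 + 1/2·1/2 = 1/2.
Similarly for Rh via the father's Rh distribution: P(Rh+) = 1.
Independent loci: 1/2 × 1 = 1/2.

1/2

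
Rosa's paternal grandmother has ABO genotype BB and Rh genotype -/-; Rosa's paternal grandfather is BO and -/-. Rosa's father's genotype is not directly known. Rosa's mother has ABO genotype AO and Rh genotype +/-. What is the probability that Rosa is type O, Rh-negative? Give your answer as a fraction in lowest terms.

1/16

Rosa's father's ABO genotype from BB × BO: 1/2 BB, 1/2 BO.
Crossing each possibility with the mother AO and summing P(type O): 1/2·0 + 1/2·1/4 = 1/8.
Similarly for Rh via the father's Rh distribution: P(Rh-) = 1/2.
Independent loci: 1/8 × 1/2 = 1/16.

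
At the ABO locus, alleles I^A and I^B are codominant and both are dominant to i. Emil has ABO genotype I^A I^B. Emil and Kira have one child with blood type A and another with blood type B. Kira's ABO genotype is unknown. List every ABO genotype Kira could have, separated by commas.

I^A I^B, I^A i, I^B i, i i

For each candidate genotype of Kira, check whether crossing it with I^A I^B can produce every observed child phenotype.
  I^A I^A → possible child types {A, AB} ✗
  I^A I^B → possible child types {A, B, AB} ✓
  I^A i → possible child types {A, B, AB} ✓
  I^B I^B → possible child types {B, AB} ✗
  I^B i → possible child types {A, B, AB} ✓
  i i → possible child types {A, B} ✓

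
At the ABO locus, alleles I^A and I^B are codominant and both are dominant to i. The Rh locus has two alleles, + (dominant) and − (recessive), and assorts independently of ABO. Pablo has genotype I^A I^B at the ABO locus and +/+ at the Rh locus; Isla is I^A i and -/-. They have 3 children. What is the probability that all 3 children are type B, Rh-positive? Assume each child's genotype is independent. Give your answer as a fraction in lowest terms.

1/64

ABO cross I^A I^B × I^A i → 1/2 A, 1/4 B, 1/4 AB.
Rh cross +/+ × -/- → 1 Rh+; so P(type B, Rh-positive) = 1/4 × 1 = 1/4 per child.
All 3 independent: (1/4)^3 = 1/64.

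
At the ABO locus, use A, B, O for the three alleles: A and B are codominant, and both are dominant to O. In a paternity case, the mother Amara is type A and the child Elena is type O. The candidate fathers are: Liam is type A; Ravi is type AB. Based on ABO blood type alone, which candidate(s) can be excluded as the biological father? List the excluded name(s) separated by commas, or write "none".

Ravi

A candidate is excluded only if no genotype consistent with his phenotype could produce a type O child with a type A mother.
Ravi (type AB): no genotype consistent with that phenotype can produce a type-O child with a type-A mother.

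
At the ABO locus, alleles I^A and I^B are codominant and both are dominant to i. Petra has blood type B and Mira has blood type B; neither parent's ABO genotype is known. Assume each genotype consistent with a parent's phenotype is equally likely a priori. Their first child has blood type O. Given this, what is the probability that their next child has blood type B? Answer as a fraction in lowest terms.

3/4

Possible genotypes: Petra ∈ {I^B I^B, I^B i}; Mira ∈ {I^B I^B, I^B i}.
Weight each parental genotype pair by prior × P(type-O child):
  I^B i × I^B i: posterior weight 1; P(next child type B) = 3/4.
Weighted sum = 3/4.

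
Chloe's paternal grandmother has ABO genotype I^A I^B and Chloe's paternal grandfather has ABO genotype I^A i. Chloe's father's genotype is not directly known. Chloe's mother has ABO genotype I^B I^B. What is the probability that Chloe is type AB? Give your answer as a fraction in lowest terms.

Chloe's father's ABO genotype from I^A I^B × I^A i: 1/4 I^A I^A, 1/4 I^A I^B, 1/4 I^A i, 1/4 I^B i.
Crossing each possibility with the mother I^B I^B and summing P(type AB): 1/4·1 + 1/4·1/2 + 1/4·1/2 + 1/4·0 = 1/2.

1/2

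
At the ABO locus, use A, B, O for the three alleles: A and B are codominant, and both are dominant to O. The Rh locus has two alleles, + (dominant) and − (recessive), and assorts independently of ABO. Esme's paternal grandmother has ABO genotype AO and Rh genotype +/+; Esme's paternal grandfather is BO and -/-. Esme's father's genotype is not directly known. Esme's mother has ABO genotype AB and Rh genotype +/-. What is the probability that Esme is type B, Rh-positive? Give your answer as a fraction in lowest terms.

Esme's father's ABO genotype from AO × BO: 1/4 AB, 1/4 AO, 1/4 BO, 1/4 OO.
Crossing each possibility with the mother AB and summing P(type B): 1/4·1/4 + 1/4·1/4 + 1/4·1/2 + 1/4·1/2 = 3/8.
Similarly for Rh via the father's Rh distribution: P(Rh+) = 3/4.
Independent loci: 3/8 × 3/4 = 9/32.

9/32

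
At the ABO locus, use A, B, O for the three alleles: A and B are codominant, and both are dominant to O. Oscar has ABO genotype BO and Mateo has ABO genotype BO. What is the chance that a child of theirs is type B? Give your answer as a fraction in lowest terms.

ABO cross BO × BO → offspring phenotypes: 1/4 O, 3/4 B.
So P(type B) = 3/4.

3/4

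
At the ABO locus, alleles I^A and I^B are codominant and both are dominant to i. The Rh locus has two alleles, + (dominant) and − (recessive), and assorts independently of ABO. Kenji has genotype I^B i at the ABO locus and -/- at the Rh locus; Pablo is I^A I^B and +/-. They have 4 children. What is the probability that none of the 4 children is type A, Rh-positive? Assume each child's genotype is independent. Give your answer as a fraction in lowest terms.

2401/4096

ABO cross I^B i × I^A I^B → 1/4 A, 1/2 B, 1/4 AB.
Rh cross -/- × +/- → 1/2 Rh+, 1/2 Rh-; so P(type A, Rh-positive) = 1/4 × 1/2 = 1/8 per child.
P(not type A, Rh-positive) = 7/8 for one child; (7/8)^4 = 2401/4096.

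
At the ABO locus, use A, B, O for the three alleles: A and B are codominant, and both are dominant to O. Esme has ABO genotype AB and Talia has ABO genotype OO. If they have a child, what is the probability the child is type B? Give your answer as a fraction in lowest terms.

ABO cross AB × OO → offspring phenotypes: 1/2 A, 1/2 B.
So P(type B) = 1/2.

1/2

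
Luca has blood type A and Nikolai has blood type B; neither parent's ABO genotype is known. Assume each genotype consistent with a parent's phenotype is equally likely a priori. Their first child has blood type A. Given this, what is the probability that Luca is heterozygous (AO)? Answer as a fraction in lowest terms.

1/3

Possible genotypes: Luca ∈ {AA, AO}; Nikolai ∈ {BB, BO}.
Weight each parental genotype pair by prior × P(type-A child):
  AA × BO: posterior weight 2/3.
  AO × BO: posterior weight 1/3.
Sum the posterior weight over pairs where Luca is AO: 1/3.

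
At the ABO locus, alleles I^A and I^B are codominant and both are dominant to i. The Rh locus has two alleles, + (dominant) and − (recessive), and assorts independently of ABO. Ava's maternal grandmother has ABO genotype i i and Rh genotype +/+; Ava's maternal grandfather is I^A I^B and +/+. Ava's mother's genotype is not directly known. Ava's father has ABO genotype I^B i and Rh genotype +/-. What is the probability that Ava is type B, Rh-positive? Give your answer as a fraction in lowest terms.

1/2

Ava's mother's ABO genotype from i i × I^A I^B: 1/2 I^A i, 1/2 I^B i.
Crossing each possibility with the father I^B i and summing P(type B): 1/2·1/4 + 1/2·3/4 = 1/2.
Similarly for Rh via the mother's Rh distribution: P(Rh+) = 1.
Independent loci: 1/2 × 1 = 1/2.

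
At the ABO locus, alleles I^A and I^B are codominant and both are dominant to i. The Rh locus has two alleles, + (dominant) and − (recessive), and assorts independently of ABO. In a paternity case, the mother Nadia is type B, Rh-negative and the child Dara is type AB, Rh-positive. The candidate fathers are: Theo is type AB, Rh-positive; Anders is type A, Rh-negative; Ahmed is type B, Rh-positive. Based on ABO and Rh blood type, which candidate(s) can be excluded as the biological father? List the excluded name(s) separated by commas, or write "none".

A candidate is excluded only if no genotype consistent with his phenotype could produce a type AB, Rh-positive child with a type B, Rh-negative mother.
Anders (type A, Rh-): no genotype consistent with that phenotype can produce a type-AB Rh+ child with a type-B mother.
Ahmed (type B, Rh+): no genotype consistent with that phenotype can produce a type-AB Rh+ child with a type-B mother.

Anders, Ahmed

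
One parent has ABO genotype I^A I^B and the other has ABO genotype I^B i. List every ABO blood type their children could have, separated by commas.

A, B, AB

Gametes from I^A I^B × I^B i give offspring ABO genotypes I^A I^B, I^A i, I^B I^B, I^B i, i.e. phenotypes A, B, AB.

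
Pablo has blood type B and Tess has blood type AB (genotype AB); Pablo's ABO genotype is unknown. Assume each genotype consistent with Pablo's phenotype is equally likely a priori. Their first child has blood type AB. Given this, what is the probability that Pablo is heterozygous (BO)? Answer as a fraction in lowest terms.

Possible genotypes: Pablo ∈ {BB, BO}; Tess ∈ {AB}.
Weight each parental genotype pair by prior × P(type-AB child):
  BB × AB: posterior weight 2/3.
  BO × AB: posterior weight 1/3.
Sum the posterior weight over pairs where Pablo is BO: 1/3.

1/3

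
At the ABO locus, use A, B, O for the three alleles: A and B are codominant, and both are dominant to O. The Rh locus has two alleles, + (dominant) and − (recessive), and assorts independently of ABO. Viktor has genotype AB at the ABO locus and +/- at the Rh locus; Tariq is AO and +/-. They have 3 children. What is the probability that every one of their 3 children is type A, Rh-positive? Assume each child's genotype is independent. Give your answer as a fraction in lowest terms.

27/512

ABO cross AB × AO → 1/2 A, 1/4 B, 1/4 AB.
Rh cross +/- × +/- → 3/4 Rh+, 1/4 Rh-; so P(type A, Rh-positive) = 1/2 × 3/4 = 3/8 per child.
All 3 independent: (3/8)^3 = 27/512.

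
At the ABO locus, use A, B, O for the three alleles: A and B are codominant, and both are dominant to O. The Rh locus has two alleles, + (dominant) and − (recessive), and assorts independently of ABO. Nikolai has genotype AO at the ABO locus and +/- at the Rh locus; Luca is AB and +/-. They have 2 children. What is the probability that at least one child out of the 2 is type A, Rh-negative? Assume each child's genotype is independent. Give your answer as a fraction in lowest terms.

15/64

ABO cross AO × AB → 1/2 A, 1/4 B, 1/4 AB.
Rh cross +/- × +/- → 3/4 Rh+, 1/4 Rh-; so P(type A, Rh-negative) = 1/2 × 1/4 = 1/8 per child.
P(none) = (7/8)^2 = 49/64; P(at least one) = 1 − 49/64 = 15/64.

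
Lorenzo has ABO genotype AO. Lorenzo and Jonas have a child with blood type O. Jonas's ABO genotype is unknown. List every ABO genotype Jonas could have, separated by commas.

AO, BO, OO

For each candidate genotype of Jonas, check whether crossing it with AO can produce every observed child phenotype.
  AA → possible child types {A} ✗
  AB → possible child types {A, B, AB} ✗
  AO → possible child types {O, A} ✓
  BB → possible child types {B, AB} ✗
  BO → possible child types {O, A, B, AB} ✓
  OO → possible child types {O, A} ✓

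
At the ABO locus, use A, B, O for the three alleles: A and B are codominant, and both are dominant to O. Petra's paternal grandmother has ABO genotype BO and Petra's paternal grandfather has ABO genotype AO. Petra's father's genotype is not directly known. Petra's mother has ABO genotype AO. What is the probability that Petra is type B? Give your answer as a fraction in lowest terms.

Petra's father's ABO genotype from BO × AO: 1/4 AB, 1/4 AO, 1/4 BO, 1/4 OO.
Crossing each possibility with the mother AO and summing P(type B): 1/4·1/4 + 1/4·0 + 1/4·1/4 + 1/4·0 = 1/8.

1/8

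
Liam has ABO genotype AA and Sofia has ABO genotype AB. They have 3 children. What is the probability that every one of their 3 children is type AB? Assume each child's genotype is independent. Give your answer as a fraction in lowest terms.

1/8

ABO cross AA × AB → 1/2 A, 1/2 AB.
So P(type AB) = 1/2 per child.
All 3 independent: (1/2)^3 = 1/8.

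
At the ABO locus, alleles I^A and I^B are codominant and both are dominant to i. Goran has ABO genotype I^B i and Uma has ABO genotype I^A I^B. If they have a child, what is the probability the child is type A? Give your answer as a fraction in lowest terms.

ABO cross I^B i × I^A I^B → offspring phenotypes: 1/4 A, 1/2 B, 1/4 AB.
So P(type A) = 1/4.

1/4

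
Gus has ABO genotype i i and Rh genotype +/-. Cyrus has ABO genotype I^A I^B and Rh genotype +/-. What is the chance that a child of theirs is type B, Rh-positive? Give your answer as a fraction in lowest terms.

ABO cross i i × I^A I^B → offspring phenotypes: 1/2 A, 1/2 B.
Rh cross +/- × +/- → 3/4 Rh+, 1/4 Rh-.
Independent loci: P(type B, Rh-positive) = 1/2 × 3/4 = 3/8.

3/8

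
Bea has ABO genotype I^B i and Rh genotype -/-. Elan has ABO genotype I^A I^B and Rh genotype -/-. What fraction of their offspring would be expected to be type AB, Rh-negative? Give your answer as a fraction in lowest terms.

1/4

ABO cross I^B i × I^A I^B → offspring phenotypes: 1/4 A, 1/2 B, 1/4 AB.
Rh cross -/- × -/- → 1 Rh-.
Independent loci: P(type AB, Rh-negative) = 1/4 × 1 = 1/4.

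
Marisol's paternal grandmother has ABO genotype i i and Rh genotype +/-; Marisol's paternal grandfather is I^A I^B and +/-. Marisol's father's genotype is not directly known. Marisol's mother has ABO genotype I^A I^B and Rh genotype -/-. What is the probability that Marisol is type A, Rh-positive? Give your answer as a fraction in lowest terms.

Marisol's father's ABO genotype from i i × I^A I^B: 1/2 I^A i, 1/2 I^B i.
Crossing each possibility with the mother I^A I^B and summing P(type A): 1/2·1/2 + 1/2·1/4 = 3/8.
Similarly for Rh via the father's Rh distribution: P(Rh+) = 1/2.
Independent loci: 3/8 × 1/2 = 3/16.

3/16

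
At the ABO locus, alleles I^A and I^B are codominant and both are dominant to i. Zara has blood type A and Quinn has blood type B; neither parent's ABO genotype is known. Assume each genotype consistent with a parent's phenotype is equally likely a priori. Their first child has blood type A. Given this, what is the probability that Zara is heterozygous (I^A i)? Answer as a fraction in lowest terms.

1/3

Possible genotypes: Zara ∈ {I^A I^A, I^A i}; Quinn ∈ {I^B I^B, I^B i}.
Weight each parental genotype pair by prior × P(type-A child):
  I^A I^A × I^B i: posterior weight 2/3.
  I^A i × I^B i: posterior weight 1/3.
Sum the posterior weight over pairs where Zara is I^A i: 1/3.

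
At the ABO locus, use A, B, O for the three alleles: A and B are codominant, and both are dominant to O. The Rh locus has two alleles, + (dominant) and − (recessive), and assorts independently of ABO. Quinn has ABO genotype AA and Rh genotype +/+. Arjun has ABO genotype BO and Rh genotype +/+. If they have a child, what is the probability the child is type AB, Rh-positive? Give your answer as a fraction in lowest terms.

1/2

ABO cross AA × BO → offspring phenotypes: 1/2 A, 1/2 AB.
Rh cross +/+ × +/+ → 1 Rh+.
Independent loci: P(type AB, Rh-positive) = 1/2 × 1 = 1/2.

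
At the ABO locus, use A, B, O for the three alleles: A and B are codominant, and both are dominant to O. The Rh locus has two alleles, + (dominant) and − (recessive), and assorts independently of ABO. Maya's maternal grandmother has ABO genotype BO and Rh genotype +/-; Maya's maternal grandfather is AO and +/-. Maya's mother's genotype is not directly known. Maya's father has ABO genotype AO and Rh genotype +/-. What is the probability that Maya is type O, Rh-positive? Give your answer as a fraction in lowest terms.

Maya's mother's ABO genotype from BO × AO: 1/4 AB, 1/4 AO, 1/4 BO, 1/4 OO.
Crossing each possibility with the father AO and summing P(type O): 1/4·0 + 1/4·1/4 + 1/4·1/4 + 1/4·1/2 = 1/4.
Similarly for Rh via the mother's Rh distribution: P(Rh+) = 3/4.
Independent loci: 1/4 × 3/4 = 3/16.

3/16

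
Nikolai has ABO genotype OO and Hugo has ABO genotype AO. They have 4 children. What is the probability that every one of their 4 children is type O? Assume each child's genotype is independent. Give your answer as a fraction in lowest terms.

ABO cross OO × AO → 1/2 O, 1/2 A.
So P(type O) = 1/2 per child.
All 4 independent: (1/2)^4 = 1/16.

1/16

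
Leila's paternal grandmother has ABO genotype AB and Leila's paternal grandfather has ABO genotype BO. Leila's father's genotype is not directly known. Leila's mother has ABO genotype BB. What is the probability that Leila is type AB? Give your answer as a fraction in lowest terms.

1/4

Leila's father's ABO genotype from AB × BO: 1/4 AB, 1/4 AO, 1/4 BB, 1/4 BO.
Crossing each possibility with the mother BB and summing P(type AB): 1/4·1/2 + 1/4·1/2 + 1/4·0 + 1/4·0 = 1/4.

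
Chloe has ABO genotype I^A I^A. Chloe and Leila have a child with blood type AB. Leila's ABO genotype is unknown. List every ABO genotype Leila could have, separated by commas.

I^A I^B, I^B I^B, I^B i

For each candidate genotype of Leila, check whether crossing it with I^A I^A can produce every observed child phenotype.
  I^A I^A → possible child types {A} ✗
  I^A I^B → possible child types {A, AB} ✓
  I^A i → possible child types {A} ✗
  I^B I^B → possible child types {AB} ✓
  I^B i → possible child types {A, AB} ✓
  i i → possible child types {A} ✗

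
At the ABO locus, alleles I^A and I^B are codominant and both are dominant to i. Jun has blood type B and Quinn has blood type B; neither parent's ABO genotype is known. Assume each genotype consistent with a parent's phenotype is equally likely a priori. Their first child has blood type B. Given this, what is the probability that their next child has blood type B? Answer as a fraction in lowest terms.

Possible genotypes: Jun ∈ {I^B I^B, I^B i}; Quinn ∈ {I^B I^B, I^B i}.
Weight each parental genotype pair by prior × P(type-B child):
  I^B I^B × I^B I^B: posterior weight 4/15; P(next child type B) = 1.
  I^B I^B × I^B i: posterior weight 4/15; P(next child type B) = 1.
  I^B i × I^B I^B: posterior weight 4/15; P(next child type B) = 1.
  I^B i × I^B i: posterior weight 1/5; P(next child type B) = 3/4.
Weighted sum = 19/20.

19/20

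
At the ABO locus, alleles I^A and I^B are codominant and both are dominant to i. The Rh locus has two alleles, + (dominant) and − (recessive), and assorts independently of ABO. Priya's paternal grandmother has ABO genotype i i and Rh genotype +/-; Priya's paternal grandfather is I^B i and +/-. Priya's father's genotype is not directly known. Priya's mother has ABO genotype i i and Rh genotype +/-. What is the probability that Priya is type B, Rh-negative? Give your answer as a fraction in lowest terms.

1/16

Priya's father's ABO genotype from i i × I^B i: 1/2 I^B i, 1/2 i i.
Crossing each possibility with the mother i i and summing P(type B): 1/2·1/2 + 1/2·0 = 1/4.
Similarly for Rh via the father's Rh distribution: P(Rh-) = 1/4.
Independent loci: 1/4 × 1/4 = 1/16.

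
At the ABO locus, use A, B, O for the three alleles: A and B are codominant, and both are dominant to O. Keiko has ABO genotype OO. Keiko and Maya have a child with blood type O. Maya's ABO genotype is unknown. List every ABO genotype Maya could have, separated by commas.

For each candidate genotype of Maya, check whether crossing it with OO can produce every observed child phenotype.
  AA → possible child types {A} ✗
  AB → possible child types {A, B} ✗
  AO → possible child types {O, A} ✓
  BB → possible child types {B} ✗
  BO → possible child types {O, B} ✓
  OO → possible child types {O} ✓

AO, BO, OO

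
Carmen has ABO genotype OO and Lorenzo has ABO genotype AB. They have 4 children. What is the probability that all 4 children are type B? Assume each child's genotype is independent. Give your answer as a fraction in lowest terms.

1/16

ABO cross OO × AB → 1/2 A, 1/2 B.
So P(type B) = 1/2 per child.
All 4 independent: (1/2)^4 = 1/16.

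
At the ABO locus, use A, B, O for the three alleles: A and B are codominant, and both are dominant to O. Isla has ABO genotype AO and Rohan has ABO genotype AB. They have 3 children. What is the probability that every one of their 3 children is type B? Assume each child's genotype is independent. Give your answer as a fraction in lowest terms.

1/64

ABO cross AO × AB → 1/2 A, 1/4 B, 1/4 AB.
So P(type B) = 1/4 per child.
All 3 independent: (1/4)^3 = 1/64.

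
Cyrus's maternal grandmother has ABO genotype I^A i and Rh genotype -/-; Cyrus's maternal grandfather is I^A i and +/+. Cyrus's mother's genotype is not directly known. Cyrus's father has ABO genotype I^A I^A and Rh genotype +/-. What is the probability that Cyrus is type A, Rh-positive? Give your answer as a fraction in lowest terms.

Cyrus's mother's ABO genotype from I^A i × I^A i: 1/4 I^A I^A, 1/2 I^A i, 1/4 i i.
Crossing each possibility with the father I^A I^A and summing P(type A): 1/4·1 + 1/2·1 + 1/4·1 = 1.
Similarly for Rh via the mother's Rh distribution: P(Rh+) = 3/4.
Independent loci: 1 × 3/4 = 3/4.

3/4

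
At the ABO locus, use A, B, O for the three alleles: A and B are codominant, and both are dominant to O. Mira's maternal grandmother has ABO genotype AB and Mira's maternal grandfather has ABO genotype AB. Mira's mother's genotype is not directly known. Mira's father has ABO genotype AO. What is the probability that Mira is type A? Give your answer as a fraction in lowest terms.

Mira's mother's ABO genotype from AB × AB: 1/4 AA, 1/2 AB, 1/4 BB.
Crossing each possibility with the father AO and summing P(type A): 1/4·1 + 1/2·1/2 + 1/4·0 = 1/2.

1/2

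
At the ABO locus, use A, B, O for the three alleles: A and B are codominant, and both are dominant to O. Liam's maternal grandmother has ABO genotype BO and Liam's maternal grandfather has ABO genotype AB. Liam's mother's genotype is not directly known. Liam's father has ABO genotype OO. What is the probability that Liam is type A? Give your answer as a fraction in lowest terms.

Liam's mother's ABO genotype from BO × AB: 1/4 AB, 1/4 AO, 1/4 BB, 1/4 BO.
Crossing each possibility with the father OO and summing P(type A): 1/4·1/2 + 1/4·1/2 + 1/4·0 + 1/4·0 = 1/4.

1/4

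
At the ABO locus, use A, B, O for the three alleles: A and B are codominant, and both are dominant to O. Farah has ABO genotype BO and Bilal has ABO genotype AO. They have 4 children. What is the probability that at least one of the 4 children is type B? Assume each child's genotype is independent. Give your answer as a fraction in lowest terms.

ABO cross BO × AO → 1/4 O, 1/4 A, 1/4 B, 1/4 AB.
So P(type B) = 1/4 per child.
P(none) = (3/4)^4 = 81/256; P(at least one) = 1 − 81/256 = 175/256.

175/256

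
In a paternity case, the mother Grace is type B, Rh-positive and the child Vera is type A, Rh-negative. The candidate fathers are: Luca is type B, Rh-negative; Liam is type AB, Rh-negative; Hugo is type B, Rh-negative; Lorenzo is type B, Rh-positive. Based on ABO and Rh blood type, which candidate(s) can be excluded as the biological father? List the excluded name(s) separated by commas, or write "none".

A candidate is excluded only if no genotype consistent with his phenotype could produce a type A, Rh-negative child with a type B, Rh-positive mother.
Luca (type B, Rh-): no genotype consistent with that phenotype can produce a type-A Rh- child with a type-B mother.
Hugo (type B, Rh-): no genotype consistent with that phenotype can produce a type-A Rh- child with a type-B mother.
Lorenzo (type B, Rh+): no genotype consistent with that phenotype can produce a type-A Rh- child with a type-B mother.

Luca, Hugo, Lorenzo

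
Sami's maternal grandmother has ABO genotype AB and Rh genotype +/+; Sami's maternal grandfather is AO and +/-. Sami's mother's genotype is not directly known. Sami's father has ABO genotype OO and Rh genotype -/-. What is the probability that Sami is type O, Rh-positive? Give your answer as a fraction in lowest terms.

Sami's mother's ABO genotype from AB × AO: 1/4 AA, 1/4 AB, 1/4 AO, 1/4 BO.
Crossing each possibility with the father OO and summing P(type O): 1/4·0 + 1/4·0 + 1/4·1/2 + 1/4·1/2 = 1/4.
Similarly for Rh via the mother's Rh distribution: P(Rh+) = 3/4.
Independent loci: 1/4 × 3/4 = 3/16.

3/16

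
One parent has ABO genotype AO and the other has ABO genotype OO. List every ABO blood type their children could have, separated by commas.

O, A

Gametes from AO × OO give offspring ABO genotypes AO, OO, i.e. phenotypes O, A.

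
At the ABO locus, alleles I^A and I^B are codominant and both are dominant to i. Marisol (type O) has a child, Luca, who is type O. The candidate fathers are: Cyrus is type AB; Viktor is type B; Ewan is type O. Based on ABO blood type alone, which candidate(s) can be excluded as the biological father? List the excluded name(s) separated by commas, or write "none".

A candidate is excluded only if no genotype consistent with his phenotype could produce a type O child with a type O mother.
Cyrus (type AB): no genotype consistent with that phenotype can produce a type-O child with a type-O mother.

Cyrus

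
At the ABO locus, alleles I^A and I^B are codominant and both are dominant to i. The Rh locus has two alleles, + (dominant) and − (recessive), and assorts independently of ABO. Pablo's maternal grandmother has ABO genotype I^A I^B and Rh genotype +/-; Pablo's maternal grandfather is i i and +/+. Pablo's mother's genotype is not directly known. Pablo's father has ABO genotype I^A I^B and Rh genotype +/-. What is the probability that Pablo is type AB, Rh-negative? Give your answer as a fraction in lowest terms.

1/32

Pablo's mother's ABO genotype from I^A I^B × i i: 1/2 I^A i, 1/2 I^B i.
Crossing each possibility with the father I^A I^B and summing P(type AB): 1/2·1/4 + 1/2·1/4 = 1/4.
Similarly for Rh via the mother's Rh distribution: P(Rh-) = 1/8.
Independent loci: 1/4 × 1/8 = 1/32.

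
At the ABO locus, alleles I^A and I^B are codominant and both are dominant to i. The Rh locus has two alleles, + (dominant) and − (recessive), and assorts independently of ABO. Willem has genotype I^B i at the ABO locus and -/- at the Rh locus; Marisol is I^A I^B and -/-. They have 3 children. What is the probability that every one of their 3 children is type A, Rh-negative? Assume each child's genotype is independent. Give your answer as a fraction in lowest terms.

ABO cross I^B i × I^A I^B → 1/4 A, 1/2 B, 1/4 AB.
Rh cross -/- × -/- → 1 Rh-; so P(type A, Rh-negative) = 1/4 × 1 = 1/4 per child.
All 3 independent: (1/4)^3 = 1/64.

1/64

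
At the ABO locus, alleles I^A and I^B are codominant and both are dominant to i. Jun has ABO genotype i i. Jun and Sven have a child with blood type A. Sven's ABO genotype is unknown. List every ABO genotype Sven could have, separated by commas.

For each candidate genotype of Sven, check whether crossing it with i i can produce every observed child phenotype.
  I^A I^A → possible child types {A} ✓
  I^A I^B → possible child types {A, B} ✓
  I^A i → possible child types {O, A} ✓
  I^B I^B → possible child types {B} ✗
  I^B i → possible child types {O, B} ✗
  i i → possible child types {O} ✗

I^A I^A, I^A I^B, I^A i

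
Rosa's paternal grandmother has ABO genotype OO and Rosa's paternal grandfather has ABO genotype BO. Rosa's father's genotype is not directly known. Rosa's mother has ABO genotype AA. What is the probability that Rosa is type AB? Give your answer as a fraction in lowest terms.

Rosa's father's ABO genotype from OO × BO: 1/2 BO, 1/2 OO.
Crossing each possibility with the mother AA and summing P(type AB): 1/2·1/2 + 1/2·0 = 1/4.

1/4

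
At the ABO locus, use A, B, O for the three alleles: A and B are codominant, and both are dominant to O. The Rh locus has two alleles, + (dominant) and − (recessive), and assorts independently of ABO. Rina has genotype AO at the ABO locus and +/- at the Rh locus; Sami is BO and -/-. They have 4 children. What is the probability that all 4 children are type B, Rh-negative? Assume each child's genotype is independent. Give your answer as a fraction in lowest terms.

ABO cross AO × BO → 1/4 O, 1/4 A, 1/4 B, 1/4 AB.
Rh cross +/- × -/- → 1/2 Rh+, 1/2 Rh-; so P(type B, Rh-negative) = 1/4 × 1/2 = 1/8 per child.
All 4 independent: (1/8)^4 = 1/4096.

1/4096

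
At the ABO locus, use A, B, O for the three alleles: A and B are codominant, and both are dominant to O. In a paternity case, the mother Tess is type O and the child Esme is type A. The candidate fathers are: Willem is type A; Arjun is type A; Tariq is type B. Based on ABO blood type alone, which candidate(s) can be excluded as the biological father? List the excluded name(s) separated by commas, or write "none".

Tariq

A candidate is excluded only if no genotype consistent with his phenotype could produce a type A child with a type O mother.
Tariq (type B): no genotype consistent with that phenotype can produce a type-A child with a type-O mother.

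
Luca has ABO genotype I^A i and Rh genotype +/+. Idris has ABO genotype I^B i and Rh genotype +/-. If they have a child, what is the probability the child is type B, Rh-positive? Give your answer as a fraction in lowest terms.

1/4

ABO cross I^A i × I^B i → offspring phenotypes: 1/4 O, 1/4 A, 1/4 B, 1/4 AB.
Rh cross +/+ × +/- → 1 Rh+.
Independent loci: P(type B, Rh-positive) = 1/4 × 1 = 1/4.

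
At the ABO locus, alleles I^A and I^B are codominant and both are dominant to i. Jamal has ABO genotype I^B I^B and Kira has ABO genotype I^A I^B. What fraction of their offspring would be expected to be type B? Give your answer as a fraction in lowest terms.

ABO cross I^B I^B × I^A I^B → offspring phenotypes: 1/2 B, 1/2 AB.
So P(type B) = 1/2.

1/2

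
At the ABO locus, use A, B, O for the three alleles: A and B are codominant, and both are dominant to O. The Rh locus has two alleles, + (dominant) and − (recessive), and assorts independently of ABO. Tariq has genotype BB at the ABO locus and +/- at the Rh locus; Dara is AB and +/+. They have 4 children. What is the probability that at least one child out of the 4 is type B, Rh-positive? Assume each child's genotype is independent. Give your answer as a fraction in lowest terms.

15/16

ABO cross BB × AB → 1/2 B, 1/2 AB.
Rh cross +/- × +/+ → 1 Rh+; so P(type B, Rh-positive) = 1/2 × 1 = 1/2 per child.
P(none) = (1/2)^4 = 1/16; P(at least one) = 1 − 1/16 = 15/16.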